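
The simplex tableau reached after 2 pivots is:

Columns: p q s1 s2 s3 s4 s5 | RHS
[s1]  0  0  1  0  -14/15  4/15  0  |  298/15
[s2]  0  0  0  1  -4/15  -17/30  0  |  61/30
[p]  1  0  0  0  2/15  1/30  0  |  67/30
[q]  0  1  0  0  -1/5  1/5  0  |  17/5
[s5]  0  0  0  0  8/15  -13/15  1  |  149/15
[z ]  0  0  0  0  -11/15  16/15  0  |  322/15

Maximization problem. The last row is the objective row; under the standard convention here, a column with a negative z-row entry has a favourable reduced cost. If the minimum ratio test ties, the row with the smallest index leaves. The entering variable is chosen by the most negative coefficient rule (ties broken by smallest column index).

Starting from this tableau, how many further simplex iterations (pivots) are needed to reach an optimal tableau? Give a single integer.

1

pivot: s3 in, p out → z = 135/4
No improving column remains; optimal.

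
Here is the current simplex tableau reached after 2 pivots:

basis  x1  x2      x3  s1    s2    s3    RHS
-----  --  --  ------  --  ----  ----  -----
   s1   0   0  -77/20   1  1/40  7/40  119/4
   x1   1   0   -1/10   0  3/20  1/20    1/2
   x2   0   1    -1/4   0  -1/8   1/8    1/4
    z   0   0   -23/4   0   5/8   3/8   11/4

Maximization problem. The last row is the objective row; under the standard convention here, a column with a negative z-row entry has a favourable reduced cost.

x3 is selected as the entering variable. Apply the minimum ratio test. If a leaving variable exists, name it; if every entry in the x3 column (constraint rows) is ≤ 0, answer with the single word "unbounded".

x3-column entries: row 1: -77/20, row 2: -1/10, row 3: -1/4. All ≤ 0, so x3 can increase without bound; the LP is unbounded in this direction.

unbounded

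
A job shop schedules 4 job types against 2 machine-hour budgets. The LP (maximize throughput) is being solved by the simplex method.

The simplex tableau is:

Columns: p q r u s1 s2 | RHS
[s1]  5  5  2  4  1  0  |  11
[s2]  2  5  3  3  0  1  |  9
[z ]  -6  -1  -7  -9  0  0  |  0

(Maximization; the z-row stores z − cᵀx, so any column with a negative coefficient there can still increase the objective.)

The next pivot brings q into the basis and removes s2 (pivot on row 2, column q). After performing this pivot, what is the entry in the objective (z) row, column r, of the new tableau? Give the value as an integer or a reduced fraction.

-32/5

Pivot element is row 2, column q: 5.
Normalize row 2: new (row 2, r) = 3/5 = 3/5.
z-row ← z-row − (-1)·(new row 2): -7 − (-1)·(3/5) = -32/5.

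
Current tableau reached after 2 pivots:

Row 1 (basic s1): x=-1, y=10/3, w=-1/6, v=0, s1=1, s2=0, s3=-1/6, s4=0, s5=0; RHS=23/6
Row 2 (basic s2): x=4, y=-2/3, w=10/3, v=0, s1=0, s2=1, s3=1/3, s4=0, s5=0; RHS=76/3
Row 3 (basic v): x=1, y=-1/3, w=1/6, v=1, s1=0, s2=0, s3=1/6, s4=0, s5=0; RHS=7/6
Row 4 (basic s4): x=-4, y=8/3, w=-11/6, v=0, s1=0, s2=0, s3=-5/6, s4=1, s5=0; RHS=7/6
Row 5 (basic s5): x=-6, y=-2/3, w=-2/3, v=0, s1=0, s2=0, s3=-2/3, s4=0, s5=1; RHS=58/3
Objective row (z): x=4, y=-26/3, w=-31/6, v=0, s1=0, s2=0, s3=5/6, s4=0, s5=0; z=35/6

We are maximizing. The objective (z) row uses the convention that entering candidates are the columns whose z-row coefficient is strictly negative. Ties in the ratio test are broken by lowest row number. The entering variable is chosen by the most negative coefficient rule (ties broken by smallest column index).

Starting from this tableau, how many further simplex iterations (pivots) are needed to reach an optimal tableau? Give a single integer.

pivot: y in, s4 out → z = 77/8
pivot: w in, s1 out → z = 375/17
pivot: s4 in, s2 out → z = 661/11
No improving column remains; optimal.

3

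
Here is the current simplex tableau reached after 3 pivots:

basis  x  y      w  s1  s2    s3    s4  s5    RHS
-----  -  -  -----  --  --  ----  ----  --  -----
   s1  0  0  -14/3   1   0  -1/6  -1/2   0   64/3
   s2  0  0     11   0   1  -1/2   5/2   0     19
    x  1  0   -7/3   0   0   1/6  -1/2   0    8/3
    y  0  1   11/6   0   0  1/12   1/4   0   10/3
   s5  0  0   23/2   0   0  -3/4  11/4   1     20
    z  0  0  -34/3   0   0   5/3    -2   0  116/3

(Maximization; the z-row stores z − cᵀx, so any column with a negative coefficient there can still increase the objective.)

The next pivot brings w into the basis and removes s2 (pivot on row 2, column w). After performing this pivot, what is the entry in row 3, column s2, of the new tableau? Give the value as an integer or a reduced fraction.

Pivot element is row 2, column w: 11.
Normalize row 2: new (row 2, s2) = 1/11 = 1/11.
row 3 ← row 3 − (-7/3)·(new row 2): 0 − (-7/3)·(1/11) = 7/33.

7/33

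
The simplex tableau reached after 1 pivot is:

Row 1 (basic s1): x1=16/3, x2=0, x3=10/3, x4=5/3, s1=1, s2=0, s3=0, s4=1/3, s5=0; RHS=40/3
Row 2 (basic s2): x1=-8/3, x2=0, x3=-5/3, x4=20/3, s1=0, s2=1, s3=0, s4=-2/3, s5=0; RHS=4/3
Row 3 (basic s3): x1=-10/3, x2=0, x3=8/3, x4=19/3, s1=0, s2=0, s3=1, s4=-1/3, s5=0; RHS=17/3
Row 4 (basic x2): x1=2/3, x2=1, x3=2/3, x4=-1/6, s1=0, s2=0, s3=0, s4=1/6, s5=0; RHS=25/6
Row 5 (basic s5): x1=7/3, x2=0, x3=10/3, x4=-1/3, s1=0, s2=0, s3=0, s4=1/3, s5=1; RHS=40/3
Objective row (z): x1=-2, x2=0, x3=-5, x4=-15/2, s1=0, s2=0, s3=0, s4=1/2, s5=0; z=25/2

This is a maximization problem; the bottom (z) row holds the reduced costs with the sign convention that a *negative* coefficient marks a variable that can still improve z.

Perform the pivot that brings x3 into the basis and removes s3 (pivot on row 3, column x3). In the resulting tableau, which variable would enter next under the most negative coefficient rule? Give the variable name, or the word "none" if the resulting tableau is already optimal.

Pivot element 8/3. New z-row = old z-row − (-5)·(row 3/(8/3)).
Updated z-row coefficients: x1: -33/4, x2: 0, x3: 0, x4: 35/8, s1: 0, s2: 0, s3: 15/8, s4: -1/8, s5: 0.
The most negative is -33/4 in column x1, so x1 would enter next.

x1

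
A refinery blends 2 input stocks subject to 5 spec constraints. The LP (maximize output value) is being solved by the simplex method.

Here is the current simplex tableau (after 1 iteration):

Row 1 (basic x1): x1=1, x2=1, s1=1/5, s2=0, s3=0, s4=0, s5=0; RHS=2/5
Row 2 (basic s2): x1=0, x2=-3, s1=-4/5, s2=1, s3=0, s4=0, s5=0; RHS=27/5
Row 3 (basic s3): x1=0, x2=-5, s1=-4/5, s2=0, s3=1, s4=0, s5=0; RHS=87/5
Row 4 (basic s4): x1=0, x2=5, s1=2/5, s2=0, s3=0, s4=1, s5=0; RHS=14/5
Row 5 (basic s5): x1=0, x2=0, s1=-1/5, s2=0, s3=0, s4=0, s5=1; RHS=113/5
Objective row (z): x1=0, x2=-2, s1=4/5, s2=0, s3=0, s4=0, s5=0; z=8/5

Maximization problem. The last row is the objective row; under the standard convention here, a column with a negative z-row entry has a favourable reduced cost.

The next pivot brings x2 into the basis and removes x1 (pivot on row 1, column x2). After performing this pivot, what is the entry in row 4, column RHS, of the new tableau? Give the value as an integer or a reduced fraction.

4/5

Pivot element is row 1, column x2: 1.
Normalize row 1: new (row 1, RHS) = (2/5)/1 = 2/5.
row 4 ← row 4 − 5·(new row 1): 14/5 − 5·(2/5) = 4/5.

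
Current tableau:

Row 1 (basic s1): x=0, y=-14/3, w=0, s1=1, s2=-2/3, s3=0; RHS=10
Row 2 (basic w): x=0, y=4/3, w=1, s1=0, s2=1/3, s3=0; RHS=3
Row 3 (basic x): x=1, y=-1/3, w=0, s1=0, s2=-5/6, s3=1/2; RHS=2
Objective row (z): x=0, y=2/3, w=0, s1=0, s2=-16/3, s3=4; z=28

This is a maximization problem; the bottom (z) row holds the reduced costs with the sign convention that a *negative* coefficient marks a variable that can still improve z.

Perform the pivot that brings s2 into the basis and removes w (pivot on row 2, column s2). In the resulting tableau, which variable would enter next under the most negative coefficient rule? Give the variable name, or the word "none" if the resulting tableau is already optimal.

Pivot element 1/3. New z-row = old z-row − (-16/3)·(row 2/(1/3)).
Updated z-row coefficients: x: 0, y: 22, w: 16, s1: 0, s2: 0, s3: 4.
No coefficient is strictly negative; the tableau after this pivot is optimal.

none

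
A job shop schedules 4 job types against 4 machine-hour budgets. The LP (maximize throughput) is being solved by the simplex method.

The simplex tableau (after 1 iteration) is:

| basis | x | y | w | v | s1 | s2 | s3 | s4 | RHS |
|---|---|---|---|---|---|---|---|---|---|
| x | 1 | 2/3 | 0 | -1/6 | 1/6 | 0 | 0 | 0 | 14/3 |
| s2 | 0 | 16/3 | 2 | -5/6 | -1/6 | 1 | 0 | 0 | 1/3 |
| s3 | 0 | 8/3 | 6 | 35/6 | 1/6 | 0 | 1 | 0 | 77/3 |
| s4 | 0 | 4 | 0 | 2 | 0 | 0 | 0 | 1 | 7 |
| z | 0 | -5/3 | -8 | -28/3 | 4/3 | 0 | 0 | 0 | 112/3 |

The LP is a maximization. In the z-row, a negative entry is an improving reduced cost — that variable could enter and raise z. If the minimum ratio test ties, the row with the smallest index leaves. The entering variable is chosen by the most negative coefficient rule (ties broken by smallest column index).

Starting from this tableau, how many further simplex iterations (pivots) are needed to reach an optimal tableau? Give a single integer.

pivot: v in, s4 out → z = 70
pivot: w in, s3 out → z = 77
No improving column remains; optimal.

2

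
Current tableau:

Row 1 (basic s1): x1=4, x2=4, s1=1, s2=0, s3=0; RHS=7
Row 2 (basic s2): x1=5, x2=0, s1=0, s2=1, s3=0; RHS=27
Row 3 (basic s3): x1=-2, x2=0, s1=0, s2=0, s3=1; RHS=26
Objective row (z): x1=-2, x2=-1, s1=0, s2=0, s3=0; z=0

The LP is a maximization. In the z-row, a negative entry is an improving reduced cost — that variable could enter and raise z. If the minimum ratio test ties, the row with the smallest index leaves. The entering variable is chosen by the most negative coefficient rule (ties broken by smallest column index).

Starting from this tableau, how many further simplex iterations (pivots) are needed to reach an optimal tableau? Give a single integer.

pivot: x1 in, s1 out → z = 7/2
No improving column remains; optimal.

1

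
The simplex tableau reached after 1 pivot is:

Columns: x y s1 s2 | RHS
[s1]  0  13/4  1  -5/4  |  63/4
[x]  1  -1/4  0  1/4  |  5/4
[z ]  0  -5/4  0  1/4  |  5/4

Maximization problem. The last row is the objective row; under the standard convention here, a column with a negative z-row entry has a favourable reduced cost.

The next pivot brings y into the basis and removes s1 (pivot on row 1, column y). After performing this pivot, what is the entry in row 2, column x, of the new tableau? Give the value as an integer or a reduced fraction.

1

Pivot element is row 1, column y: 13/4.
Normalize row 1: new (row 1, x) = 0/(13/4) = 0.
row 2 ← row 2 − (-1/4)·(new row 1): 1 − (-1/4)·0 = 1.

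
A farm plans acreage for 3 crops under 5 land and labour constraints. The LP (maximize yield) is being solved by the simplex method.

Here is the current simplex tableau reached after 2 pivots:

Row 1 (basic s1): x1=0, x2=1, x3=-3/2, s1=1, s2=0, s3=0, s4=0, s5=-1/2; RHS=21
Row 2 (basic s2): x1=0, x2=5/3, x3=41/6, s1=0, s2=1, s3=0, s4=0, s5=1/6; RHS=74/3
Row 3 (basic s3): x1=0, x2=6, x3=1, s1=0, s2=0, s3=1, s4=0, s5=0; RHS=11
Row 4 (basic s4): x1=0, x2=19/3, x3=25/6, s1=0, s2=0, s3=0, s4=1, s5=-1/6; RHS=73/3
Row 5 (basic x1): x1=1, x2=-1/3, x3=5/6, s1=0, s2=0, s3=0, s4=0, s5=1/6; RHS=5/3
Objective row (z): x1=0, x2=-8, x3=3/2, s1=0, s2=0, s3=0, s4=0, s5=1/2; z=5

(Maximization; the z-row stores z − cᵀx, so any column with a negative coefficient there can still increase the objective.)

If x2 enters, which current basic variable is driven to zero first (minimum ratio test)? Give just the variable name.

Ratios: row 1 (s1): 21/1 = 21; row 2 (s2): (74/3)/(5/3) = 74/5; row 3 (s3): 11/6 = 11/6; row 4 (s4): (73/3)/(19/3) = 73/19; row 5 (x1): entry -1/3 ≤ 0, skip.
Minimum ratio 11/6 is in the s3 row, so s3 leaves.

s3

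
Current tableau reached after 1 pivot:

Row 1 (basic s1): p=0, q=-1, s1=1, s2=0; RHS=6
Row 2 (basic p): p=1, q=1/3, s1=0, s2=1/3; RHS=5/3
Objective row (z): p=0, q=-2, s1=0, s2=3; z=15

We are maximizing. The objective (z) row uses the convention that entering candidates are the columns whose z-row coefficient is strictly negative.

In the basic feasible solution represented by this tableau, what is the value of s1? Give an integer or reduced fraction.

6

s1 is basic (row 1); its value is the RHS of that row: 6.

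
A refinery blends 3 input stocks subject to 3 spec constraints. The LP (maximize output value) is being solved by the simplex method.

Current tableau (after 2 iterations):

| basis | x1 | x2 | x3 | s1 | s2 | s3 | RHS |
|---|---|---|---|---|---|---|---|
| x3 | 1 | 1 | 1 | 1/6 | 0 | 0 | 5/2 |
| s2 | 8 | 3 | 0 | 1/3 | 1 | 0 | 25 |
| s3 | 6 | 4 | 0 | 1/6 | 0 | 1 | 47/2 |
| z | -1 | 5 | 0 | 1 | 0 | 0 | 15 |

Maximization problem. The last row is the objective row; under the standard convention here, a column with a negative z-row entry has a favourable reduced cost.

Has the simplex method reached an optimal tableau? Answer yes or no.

Column x1 has objective-row coefficient -1, which is negative; an improving pivot exists, so not yet optimal.

no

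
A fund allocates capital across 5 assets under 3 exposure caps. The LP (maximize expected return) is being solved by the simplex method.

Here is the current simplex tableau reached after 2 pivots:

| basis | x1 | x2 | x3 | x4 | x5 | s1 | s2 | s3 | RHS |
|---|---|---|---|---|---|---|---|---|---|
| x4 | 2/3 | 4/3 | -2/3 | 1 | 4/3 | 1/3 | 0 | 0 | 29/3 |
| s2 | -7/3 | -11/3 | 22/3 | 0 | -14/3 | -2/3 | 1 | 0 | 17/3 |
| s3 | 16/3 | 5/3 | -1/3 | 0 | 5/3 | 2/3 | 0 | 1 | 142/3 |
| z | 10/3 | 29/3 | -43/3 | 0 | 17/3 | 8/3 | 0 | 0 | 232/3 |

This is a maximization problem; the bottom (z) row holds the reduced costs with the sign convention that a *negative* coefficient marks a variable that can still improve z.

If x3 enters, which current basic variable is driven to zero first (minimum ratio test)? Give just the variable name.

Ratios: row 1 (x4): entry -2/3 ≤ 0, skip; row 2 (s2): (17/3)/(22/3) = 17/22; row 3 (s3): entry -1/3 ≤ 0, skip.
Minimum ratio 17/22 is in the s2 row, so s2 leaves.

s2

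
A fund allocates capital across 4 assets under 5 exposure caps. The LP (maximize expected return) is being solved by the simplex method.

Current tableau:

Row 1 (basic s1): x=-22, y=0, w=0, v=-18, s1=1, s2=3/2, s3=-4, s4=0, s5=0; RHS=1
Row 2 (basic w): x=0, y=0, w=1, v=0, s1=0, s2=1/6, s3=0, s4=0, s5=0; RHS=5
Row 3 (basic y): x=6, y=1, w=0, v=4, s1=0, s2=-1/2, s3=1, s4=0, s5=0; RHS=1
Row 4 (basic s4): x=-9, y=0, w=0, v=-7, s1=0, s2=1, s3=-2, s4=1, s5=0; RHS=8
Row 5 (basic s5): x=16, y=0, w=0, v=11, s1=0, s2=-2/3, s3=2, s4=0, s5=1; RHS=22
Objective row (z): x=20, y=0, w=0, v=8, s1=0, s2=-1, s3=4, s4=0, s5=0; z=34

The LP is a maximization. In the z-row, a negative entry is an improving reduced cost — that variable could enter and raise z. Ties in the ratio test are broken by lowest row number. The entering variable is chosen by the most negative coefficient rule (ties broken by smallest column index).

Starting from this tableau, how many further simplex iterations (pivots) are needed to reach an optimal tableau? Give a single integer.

2

pivot: s2 in, s1 out → z = 104/3
pivot: v in, s4 out → z = 608/15
No improving column remains; optimal.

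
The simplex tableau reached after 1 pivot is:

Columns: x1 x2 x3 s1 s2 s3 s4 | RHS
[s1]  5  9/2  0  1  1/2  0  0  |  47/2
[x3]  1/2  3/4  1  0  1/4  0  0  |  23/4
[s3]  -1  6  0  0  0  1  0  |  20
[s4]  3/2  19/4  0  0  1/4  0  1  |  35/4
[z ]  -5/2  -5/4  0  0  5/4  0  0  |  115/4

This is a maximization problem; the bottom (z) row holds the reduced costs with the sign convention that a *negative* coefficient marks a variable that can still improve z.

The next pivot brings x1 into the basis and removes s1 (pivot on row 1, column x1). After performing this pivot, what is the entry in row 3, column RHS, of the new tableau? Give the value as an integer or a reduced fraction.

247/10

Pivot element is row 1, column x1: 5.
Normalize row 1: new (row 1, RHS) = (47/2)/5 = 47/10.
row 3 ← row 3 − (-1)·(new row 1): 20 − (-1)·(47/10) = 247/10.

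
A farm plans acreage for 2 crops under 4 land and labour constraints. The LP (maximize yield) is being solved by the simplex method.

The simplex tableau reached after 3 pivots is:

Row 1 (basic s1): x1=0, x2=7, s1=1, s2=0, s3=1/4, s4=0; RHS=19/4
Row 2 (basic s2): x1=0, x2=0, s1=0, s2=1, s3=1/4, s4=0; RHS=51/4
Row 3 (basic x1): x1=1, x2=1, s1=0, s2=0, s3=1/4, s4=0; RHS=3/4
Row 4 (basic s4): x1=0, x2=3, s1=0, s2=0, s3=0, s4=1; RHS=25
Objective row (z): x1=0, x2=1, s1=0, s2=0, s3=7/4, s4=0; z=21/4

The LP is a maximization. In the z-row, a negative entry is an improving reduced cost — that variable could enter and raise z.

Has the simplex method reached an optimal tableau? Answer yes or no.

yes

No objective-row coefficient is strictly negative, so no entering variable exists; the tableau is optimal.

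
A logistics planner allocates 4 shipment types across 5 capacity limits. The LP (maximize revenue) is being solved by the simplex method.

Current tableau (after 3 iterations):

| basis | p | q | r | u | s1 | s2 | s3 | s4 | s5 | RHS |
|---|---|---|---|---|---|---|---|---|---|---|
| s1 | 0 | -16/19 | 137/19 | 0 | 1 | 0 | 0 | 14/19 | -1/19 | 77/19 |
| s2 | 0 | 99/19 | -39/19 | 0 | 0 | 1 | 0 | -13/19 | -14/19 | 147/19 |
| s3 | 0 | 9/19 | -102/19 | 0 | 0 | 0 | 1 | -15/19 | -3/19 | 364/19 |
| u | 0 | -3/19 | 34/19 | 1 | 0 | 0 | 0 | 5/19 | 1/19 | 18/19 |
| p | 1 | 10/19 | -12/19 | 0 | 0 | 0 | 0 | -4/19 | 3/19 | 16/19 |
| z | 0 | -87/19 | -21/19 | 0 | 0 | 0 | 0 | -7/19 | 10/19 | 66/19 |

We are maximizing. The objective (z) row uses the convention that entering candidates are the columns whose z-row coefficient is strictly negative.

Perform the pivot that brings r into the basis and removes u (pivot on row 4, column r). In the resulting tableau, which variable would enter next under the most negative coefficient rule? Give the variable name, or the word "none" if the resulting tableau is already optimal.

q

Pivot element 34/19. New z-row = old z-row − (-21/19)·(row 4/(34/19)).
Updated z-row coefficients: p: 0, q: -159/34, r: 0, u: 21/34, s1: 0, s2: 0, s3: 0, s4: -7/34, s5: 19/34.
The most negative is -159/34 in column q, so q would enter next.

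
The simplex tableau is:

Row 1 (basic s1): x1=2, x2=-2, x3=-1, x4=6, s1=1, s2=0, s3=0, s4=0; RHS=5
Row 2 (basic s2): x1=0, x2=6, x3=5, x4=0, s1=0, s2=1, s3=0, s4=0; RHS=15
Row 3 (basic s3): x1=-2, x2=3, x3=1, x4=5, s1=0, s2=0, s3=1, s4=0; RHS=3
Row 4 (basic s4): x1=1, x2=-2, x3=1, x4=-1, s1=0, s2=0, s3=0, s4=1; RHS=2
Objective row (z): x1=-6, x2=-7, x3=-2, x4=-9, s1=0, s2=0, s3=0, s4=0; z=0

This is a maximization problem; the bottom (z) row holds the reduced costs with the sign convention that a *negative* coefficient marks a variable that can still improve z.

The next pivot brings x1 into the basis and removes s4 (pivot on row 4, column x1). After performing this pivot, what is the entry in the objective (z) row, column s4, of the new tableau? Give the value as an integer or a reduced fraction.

Pivot element is row 4, column x1: 1.
Normalize row 4: new (row 4, s4) = 1/1 = 1.
z-row ← z-row − (-6)·(new row 4): 0 − (-6)·1 = 6.

6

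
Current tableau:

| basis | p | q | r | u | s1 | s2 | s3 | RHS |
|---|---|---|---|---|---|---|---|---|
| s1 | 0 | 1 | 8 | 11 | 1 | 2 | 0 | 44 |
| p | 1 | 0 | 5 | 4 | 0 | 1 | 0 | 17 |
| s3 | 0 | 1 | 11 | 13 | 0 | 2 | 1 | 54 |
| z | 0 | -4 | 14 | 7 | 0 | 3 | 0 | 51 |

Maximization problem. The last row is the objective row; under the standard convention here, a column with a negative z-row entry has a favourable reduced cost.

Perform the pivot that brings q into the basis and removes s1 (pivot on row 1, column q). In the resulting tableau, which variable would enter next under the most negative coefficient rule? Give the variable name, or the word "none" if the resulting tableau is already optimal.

Pivot element 1. New z-row = old z-row − (-4)·(row 1/1).
Updated z-row coefficients: p: 0, q: 0, r: 46, u: 51, s1: 4, s2: 11, s3: 0.
No coefficient is strictly negative; the tableau after this pivot is optimal.

none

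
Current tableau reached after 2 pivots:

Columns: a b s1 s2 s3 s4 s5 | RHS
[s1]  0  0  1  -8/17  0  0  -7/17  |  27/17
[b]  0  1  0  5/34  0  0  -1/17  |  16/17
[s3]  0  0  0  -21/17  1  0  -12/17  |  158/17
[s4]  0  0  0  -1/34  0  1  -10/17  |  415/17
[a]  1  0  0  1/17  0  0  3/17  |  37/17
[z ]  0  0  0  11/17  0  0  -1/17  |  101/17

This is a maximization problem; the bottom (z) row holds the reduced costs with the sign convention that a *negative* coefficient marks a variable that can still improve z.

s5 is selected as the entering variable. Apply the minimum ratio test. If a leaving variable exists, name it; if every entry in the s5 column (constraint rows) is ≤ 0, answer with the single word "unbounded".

a

Ratios: row 1 (s1): entry -7/17 ≤ 0, skip; row 2 (b): entry -1/17 ≤ 0, skip; row 3 (s3): entry -12/17 ≤ 0, skip; row 4 (s4): entry -10/17 ≤ 0, skip; row 5 (a): (37/17)/(3/17) = 37/3.
Minimum ratio is in the a row, so a leaves.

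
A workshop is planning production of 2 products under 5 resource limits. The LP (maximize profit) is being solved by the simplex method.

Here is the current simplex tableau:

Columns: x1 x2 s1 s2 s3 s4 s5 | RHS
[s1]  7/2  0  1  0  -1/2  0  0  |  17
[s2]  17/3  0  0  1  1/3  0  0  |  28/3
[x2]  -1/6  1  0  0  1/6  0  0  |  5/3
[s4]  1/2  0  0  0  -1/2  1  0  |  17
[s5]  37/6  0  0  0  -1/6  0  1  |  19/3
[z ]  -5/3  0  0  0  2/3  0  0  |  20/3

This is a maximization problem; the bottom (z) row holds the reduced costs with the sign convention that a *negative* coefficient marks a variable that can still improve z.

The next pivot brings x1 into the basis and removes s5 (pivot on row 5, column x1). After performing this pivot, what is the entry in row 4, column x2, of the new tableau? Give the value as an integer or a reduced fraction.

Pivot element is row 5, column x1: 37/6.
Normalize row 5: new (row 5, x2) = 0/(37/6) = 0.
row 4 ← row 4 − (1/2)·(new row 5): 0 − (1/2)·0 = 0.

0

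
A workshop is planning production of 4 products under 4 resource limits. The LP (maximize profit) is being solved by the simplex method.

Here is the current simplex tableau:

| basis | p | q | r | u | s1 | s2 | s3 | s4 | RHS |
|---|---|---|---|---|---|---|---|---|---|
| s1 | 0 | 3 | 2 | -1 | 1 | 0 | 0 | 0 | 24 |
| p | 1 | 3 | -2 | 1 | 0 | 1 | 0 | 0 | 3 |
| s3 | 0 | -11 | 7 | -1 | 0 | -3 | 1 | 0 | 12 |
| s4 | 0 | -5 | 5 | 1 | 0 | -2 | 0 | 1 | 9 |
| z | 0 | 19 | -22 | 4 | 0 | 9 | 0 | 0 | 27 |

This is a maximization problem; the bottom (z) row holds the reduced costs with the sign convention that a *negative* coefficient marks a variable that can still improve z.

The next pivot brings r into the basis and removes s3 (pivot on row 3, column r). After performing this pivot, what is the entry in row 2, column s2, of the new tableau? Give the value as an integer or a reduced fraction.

Pivot element is row 3, column r: 7.
Normalize row 3: new (row 3, s2) = (-3)/7 = -3/7.
row 2 ← row 2 − (-2)·(new row 3): 1 − (-2)·(-3/7) = 1/7.

1/7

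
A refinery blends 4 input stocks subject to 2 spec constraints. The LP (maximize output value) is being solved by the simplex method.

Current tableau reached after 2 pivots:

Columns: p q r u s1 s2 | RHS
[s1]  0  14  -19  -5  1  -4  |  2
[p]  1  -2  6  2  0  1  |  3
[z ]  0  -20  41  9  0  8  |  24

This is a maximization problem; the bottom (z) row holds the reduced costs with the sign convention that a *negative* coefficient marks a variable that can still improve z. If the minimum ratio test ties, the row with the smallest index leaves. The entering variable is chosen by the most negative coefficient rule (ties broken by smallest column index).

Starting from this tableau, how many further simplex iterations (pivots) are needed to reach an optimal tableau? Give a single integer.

1

pivot: q in, s1 out → z = 188/7
No improving column remains; optimal.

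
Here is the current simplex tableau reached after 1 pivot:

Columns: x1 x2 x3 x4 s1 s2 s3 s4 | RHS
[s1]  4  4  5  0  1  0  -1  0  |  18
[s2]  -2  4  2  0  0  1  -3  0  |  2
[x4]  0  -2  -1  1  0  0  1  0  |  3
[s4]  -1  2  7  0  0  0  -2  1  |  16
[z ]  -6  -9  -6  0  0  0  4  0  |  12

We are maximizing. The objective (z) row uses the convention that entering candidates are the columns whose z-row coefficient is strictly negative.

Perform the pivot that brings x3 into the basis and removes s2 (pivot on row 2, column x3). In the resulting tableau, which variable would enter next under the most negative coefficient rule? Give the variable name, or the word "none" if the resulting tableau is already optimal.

Pivot element 2. New z-row = old z-row − (-6)·(row 2/2).
Updated z-row coefficients: x1: -12, x2: 3, x3: 0, x4: 0, s1: 0, s2: 3, s3: -5, s4: 0.
The most negative is -12 in column x1, so x1 would enter next.

x1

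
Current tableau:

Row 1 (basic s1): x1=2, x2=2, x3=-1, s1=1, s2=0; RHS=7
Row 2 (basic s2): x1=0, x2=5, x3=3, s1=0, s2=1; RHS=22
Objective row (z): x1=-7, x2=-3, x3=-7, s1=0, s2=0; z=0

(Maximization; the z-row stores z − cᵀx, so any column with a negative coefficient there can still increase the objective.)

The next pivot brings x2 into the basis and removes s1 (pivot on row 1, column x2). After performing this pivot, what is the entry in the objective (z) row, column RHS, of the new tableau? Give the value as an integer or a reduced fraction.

21/2

Pivot element is row 1, column x2: 2.
Normalize row 1: new (row 1, RHS) = 7/2 = 7/2.
z-row ← z-row − (-3)·(new row 1): 0 − (-3)·(7/2) = 21/2.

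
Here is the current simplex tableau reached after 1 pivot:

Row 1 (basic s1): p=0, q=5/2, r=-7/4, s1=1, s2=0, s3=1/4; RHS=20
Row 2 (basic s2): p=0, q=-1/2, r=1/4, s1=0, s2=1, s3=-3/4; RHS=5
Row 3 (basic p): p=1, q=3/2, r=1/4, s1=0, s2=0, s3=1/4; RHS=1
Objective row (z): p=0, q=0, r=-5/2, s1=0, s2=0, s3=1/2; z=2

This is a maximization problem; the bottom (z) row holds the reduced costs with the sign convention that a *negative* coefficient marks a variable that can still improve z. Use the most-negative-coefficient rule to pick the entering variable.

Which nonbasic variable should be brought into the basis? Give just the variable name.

Objective-row coefficients: p: 0, q: 0, r: -5/2, s1: 0, s2: 0, s3: 1/2.
The most negative is -5/2 in column r, so r enters.

r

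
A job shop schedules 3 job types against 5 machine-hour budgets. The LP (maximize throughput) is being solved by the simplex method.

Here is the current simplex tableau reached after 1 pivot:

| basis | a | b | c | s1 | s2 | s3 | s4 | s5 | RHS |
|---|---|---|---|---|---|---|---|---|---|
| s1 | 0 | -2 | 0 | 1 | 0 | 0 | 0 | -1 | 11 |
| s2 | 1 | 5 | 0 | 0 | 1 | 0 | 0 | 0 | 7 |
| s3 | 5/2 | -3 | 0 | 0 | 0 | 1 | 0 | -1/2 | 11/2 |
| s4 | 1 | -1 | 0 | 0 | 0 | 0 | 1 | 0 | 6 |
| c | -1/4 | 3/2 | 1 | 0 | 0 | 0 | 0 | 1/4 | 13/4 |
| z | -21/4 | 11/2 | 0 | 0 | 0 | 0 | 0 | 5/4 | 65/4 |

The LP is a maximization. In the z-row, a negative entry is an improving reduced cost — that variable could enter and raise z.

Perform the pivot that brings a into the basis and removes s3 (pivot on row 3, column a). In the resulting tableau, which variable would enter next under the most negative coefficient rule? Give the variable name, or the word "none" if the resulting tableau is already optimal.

b

Pivot element 5/2. New z-row = old z-row − (-21/4)·(row 3/(5/2)).
Updated z-row coefficients: a: 0, b: -4/5, c: 0, s1: 0, s2: 0, s3: 21/10, s4: 0, s5: 1/5.
The most negative is -4/5 in column b, so b would enter next.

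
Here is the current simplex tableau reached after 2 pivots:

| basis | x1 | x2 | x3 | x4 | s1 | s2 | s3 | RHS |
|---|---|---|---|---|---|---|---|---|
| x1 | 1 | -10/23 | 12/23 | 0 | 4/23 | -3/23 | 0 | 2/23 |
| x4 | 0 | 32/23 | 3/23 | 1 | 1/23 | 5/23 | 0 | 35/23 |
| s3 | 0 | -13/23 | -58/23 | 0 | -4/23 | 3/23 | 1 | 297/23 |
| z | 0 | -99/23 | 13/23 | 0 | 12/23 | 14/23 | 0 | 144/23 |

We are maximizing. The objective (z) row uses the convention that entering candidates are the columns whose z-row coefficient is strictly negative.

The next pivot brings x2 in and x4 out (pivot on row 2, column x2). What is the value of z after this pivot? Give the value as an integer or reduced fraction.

351/32

Minimum ratio for x2: (35/23)/(32/23) = 35/32.
z changes by −(z-row coeff of x2)·ratio = −(-99/23)·(35/32) = 3465/736.
New z = 144/23 + (3465/736) = 351/32.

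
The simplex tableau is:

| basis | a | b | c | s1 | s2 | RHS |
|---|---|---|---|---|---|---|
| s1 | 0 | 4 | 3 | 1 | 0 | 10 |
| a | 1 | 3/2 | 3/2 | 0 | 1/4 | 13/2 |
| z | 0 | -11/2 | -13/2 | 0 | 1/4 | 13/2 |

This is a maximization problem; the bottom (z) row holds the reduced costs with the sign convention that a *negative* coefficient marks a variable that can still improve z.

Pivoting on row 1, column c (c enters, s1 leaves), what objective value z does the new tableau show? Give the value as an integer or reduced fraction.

Minimum ratio for c: 10/3 = 10/3.
z changes by −(z-row coeff of c)·ratio = −(-13/2)·(10/3) = 65/3.
New z = 13/2 + (65/3) = 169/6.

169/6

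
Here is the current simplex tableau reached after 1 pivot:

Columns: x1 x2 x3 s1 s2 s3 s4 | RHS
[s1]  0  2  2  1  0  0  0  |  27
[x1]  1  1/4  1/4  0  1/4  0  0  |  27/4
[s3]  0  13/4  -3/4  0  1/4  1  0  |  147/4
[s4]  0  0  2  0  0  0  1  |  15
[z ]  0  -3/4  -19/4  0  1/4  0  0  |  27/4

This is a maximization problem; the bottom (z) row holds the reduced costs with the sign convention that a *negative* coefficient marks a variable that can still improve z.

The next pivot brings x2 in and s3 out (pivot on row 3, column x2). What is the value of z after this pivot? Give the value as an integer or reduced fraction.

Minimum ratio for x2: (147/4)/(13/4) = 147/13.
z changes by −(z-row coeff of x2)·ratio = −(-3/4)·(147/13) = 441/52.
New z = 27/4 + (441/52) = 198/13.

198/13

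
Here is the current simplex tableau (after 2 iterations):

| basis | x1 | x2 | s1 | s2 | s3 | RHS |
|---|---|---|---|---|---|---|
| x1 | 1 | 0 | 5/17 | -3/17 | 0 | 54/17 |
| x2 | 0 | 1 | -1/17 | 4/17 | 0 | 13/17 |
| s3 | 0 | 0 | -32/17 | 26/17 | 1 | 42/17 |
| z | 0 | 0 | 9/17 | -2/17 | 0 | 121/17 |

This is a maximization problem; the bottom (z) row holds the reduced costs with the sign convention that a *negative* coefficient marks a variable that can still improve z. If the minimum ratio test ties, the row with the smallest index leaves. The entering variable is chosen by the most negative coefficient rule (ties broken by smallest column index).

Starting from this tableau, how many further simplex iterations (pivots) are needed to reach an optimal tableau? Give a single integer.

pivot: s2 in, s3 out → z = 95/13
No improving column remains; optimal.

1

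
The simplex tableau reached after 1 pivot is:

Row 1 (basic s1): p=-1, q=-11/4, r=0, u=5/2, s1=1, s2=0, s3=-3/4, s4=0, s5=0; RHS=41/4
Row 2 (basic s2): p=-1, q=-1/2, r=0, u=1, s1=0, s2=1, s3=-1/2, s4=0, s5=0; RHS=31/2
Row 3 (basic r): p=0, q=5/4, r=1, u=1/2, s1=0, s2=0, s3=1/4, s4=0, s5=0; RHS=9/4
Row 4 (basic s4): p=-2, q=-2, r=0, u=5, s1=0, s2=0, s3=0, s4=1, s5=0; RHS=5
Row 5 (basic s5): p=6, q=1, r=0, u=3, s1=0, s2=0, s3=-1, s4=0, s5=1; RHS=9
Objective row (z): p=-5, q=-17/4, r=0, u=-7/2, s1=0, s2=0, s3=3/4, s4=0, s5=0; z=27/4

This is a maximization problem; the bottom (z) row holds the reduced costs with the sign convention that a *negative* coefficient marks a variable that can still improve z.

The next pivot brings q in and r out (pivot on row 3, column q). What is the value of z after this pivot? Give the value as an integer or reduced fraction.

Minimum ratio for q: (9/4)/(5/4) = 9/5.
z changes by −(z-row coeff of q)·ratio = −(-17/4)·(9/5) = 153/20.
New z = 27/4 + (153/20) = 72/5.

72/5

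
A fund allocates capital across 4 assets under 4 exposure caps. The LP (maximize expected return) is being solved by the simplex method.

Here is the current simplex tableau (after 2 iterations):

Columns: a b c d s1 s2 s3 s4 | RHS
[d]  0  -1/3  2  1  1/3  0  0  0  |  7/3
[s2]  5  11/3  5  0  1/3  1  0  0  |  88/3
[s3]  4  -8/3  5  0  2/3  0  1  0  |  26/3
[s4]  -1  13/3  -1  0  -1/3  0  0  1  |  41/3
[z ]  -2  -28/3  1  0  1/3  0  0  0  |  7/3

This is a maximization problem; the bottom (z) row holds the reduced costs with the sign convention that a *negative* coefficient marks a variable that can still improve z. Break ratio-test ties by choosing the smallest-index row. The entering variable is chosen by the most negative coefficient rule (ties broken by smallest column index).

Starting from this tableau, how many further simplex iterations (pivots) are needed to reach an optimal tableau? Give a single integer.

2

pivot: b in, s4 out → z = 413/13
pivot: a in, s2 out → z = 1687/38
No improving column remains; optimal.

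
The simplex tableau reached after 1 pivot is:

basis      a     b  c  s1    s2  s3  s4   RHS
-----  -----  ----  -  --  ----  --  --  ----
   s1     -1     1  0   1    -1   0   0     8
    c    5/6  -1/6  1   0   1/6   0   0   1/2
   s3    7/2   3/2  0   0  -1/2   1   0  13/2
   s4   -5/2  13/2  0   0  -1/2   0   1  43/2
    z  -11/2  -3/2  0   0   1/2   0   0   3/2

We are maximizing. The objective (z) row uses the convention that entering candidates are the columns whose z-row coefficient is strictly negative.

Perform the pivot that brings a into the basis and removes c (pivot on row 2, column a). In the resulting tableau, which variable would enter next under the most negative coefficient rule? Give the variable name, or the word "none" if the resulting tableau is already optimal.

Pivot element 5/6. New z-row = old z-row − (-11/2)·(row 2/(5/6)).
Updated z-row coefficients: a: 0, b: -13/5, c: 33/5, s1: 0, s2: 8/5, s3: 0, s4: 0.
The most negative is -13/5 in column b, so b would enter next.

b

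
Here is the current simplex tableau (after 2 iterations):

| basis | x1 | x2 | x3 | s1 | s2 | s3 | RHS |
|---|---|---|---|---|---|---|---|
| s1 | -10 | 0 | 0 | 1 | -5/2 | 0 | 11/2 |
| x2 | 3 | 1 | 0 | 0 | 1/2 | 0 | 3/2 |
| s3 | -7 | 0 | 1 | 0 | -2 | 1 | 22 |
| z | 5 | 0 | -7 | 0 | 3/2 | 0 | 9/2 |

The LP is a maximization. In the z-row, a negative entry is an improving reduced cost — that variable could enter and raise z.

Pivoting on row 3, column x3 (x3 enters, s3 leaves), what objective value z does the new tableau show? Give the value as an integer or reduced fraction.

Minimum ratio for x3: 22/1 = 22.
z changes by −(z-row coeff of x3)·ratio = −(-7)·22 = 154.
New z = 9/2 + 154 = 317/2.

317/2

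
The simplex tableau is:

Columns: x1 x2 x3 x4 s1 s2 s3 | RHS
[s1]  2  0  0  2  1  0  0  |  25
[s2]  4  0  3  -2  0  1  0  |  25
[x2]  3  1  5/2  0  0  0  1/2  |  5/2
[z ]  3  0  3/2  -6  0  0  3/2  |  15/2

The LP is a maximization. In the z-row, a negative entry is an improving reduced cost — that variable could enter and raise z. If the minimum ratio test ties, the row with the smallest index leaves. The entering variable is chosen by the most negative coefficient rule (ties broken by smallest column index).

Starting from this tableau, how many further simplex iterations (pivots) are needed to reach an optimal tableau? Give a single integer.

1

pivot: x4 in, s1 out → z = 165/2
No improving column remains; optimal.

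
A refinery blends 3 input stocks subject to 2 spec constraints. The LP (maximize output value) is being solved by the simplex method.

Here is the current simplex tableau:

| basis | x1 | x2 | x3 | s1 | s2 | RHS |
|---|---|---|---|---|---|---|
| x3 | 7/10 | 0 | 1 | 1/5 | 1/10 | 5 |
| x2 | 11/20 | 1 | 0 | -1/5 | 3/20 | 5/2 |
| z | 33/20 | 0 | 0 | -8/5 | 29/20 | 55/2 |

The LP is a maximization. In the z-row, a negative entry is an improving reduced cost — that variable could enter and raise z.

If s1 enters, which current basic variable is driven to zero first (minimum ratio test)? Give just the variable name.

x3

Ratios: row 1 (x3): 5/(1/5) = 25; row 2 (x2): entry -1/5 ≤ 0, skip.
Minimum ratio 25 is in the x3 row, so x3 leaves.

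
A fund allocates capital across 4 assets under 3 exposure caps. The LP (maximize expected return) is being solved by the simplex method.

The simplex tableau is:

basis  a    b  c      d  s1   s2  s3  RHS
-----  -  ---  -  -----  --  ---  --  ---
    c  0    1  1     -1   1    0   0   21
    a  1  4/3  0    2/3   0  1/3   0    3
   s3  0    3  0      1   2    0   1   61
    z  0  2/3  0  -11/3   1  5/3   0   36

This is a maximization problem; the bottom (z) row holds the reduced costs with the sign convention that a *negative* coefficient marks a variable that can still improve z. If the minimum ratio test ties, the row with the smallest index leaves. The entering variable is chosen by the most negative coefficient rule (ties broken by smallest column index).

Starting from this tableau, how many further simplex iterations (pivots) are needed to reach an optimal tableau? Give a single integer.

1

pivot: d in, a out → z = 105/2
No improving column remains; optimal.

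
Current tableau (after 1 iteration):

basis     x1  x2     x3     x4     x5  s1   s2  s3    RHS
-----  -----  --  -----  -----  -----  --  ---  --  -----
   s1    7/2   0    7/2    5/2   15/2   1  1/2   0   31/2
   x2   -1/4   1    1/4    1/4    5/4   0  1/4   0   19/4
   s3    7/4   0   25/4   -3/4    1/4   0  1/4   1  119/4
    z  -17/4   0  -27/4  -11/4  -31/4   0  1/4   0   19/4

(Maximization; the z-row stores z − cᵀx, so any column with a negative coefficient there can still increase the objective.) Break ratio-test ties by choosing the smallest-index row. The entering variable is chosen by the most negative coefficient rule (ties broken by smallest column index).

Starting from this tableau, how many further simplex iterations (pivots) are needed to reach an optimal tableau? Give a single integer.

2

pivot: x5 in, s1 out → z = 623/30
pivot: x3 in, x5 out → z = 485/14
No improving column remains; optimal.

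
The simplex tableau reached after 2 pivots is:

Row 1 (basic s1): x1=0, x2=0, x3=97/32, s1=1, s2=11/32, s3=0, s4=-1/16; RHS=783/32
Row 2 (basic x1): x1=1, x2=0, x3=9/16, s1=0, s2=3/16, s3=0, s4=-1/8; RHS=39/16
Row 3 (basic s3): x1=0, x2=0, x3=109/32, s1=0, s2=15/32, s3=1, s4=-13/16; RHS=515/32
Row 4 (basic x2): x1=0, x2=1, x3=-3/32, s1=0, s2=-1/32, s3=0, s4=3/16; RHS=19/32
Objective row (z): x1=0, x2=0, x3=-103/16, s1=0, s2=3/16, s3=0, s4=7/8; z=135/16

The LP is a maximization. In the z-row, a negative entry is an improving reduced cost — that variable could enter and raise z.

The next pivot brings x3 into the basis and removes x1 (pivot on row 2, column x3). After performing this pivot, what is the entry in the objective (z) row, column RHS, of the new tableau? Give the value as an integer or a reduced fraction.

Pivot element is row 2, column x3: 9/16.
Normalize row 2: new (row 2, RHS) = (39/16)/(9/16) = 13/3.
z-row ← z-row − (-103/16)·(new row 2): 135/16 − (-103/16)·(13/3) = 109/3.

109/3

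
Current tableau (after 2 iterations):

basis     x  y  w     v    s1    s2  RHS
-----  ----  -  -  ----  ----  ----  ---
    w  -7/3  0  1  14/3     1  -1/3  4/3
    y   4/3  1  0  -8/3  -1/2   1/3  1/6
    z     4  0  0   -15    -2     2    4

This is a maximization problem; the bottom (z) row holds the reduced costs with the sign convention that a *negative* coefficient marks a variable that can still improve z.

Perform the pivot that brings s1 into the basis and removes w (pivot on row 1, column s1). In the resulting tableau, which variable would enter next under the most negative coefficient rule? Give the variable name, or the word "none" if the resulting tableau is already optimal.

v

Pivot element 1. New z-row = old z-row − (-2)·(row 1/1).
Updated z-row coefficients: x: -2/3, y: 0, w: 2, v: -17/3, s1: 0, s2: 4/3.
The most negative is -17/3 in column v, so v would enter next.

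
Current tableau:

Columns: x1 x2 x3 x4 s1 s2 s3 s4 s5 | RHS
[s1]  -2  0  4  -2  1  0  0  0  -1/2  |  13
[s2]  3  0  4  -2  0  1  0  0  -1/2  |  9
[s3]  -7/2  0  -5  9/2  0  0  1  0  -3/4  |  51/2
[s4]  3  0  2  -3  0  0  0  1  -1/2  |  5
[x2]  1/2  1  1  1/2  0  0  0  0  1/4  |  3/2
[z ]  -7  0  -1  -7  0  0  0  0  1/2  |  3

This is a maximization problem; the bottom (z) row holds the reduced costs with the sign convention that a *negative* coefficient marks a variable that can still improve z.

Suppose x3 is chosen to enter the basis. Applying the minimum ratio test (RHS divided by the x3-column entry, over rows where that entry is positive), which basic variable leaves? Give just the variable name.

x2

Ratios: row 1 (s1): 13/4 = 13/4; row 2 (s2): 9/4 = 9/4; row 3 (s3): entry -5 ≤ 0, skip; row 4 (s4): 5/2 = 5/2; row 5 (x2): (3/2)/1 = 3/2.
Minimum ratio 3/2 is in the x2 row, so x2 leaves.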